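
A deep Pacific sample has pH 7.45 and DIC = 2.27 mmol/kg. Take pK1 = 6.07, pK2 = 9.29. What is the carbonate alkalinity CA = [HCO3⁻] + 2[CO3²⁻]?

CA = [HCO3⁻] + 2[CO3²⁻] = (α₁ + 2α₂)·DIC
At pH 7.45: [H⁺]/K1 = 10^-1.38 = 0.041687, K2/[H⁺] = 10^-1.84 = 0.014454
α₁ = 1/(1 + 0.041687 + 0.014454) = 1/1.0561 = 0.9468; α₂ = α₁·K2/[H⁺] = 0.01369
α₁ + 2α₂ = 0.9742
CA = 0.9742 × 2.27 = 2.21 mmol/kg

CA = 2.21 mmol/kg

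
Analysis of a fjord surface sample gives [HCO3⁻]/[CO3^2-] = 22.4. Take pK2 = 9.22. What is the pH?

pH = 7.87

From K2 = [H⁺][CO3^2-]/[HCO3⁻]:  pH = pK2 − log₁₀([HCO3⁻]/[CO3^2-])
log₁₀(22.4) = +1.350
pH = 9.22 − (+1.350) = 7.87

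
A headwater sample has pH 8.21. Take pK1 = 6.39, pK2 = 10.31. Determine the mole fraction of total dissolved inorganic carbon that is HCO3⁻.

α₁ = 1 / (1 + [H⁺]/K1 + K2/[H⁺]) = 1 / (1 + 10^-1.82 + 10^-2.10)
   = 1 / (1 + 0.015136 + 0.0079433) = 1/1.0231 = 0.9774

α₁ = 0.977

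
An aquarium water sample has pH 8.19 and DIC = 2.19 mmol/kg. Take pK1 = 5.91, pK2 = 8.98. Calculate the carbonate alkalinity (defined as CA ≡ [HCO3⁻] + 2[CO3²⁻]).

CA = [HCO3⁻] + 2[CO3²⁻] = (α₁ + 2α₂)·DIC
At pH 8.19: [H⁺]/K1 = 10^-2.28 = 0.0052481, K2/[H⁺] = 10^-0.79 = 0.16218
α₁ = 1/(1 + 0.0052481 + 0.16218) = 1/1.1674 = 0.8566; α₂ = α₁·K2/[H⁺] = 0.1389
α₁ + 2α₂ = 1.1344
CA = 1.1344 × 2.19 = 2.48 mmol/kg

CA = 2.48 mmol/kg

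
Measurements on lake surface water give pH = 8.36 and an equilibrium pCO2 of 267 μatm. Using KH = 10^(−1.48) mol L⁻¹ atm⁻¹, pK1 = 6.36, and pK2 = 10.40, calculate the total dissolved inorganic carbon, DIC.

DIC = 0.901 mmol/L

[CO2*] = KH · pCO2 = 10^(−1.48) × 267×10^-6 = 8.841×10^-6 mol/L
α₀ = 1/(1 + K1/[H⁺] + K1K2/[H⁺]²) = 1/(1 + 10^+2.00 + 10^-0.04) = 0.009812
DIC = [CO2*]/α₀ = 8.841×10^-6 / 0.009812 = 0.901 mmol/L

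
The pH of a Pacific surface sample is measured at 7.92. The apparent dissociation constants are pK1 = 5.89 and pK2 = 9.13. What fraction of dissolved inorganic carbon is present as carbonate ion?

α₂ = 1 / (1 + [H⁺]/K2 + [H⁺]²/(K1K2)) = 1 / (1 + 10^+1.21 + 10^-0.82)
   = 1 / (1 + 16.218 + 0.15136) = 1/17.369 = 0.05757

α₂ = 0.0576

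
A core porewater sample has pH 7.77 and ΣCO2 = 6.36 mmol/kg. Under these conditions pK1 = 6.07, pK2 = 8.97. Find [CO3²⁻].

[CO3²⁻] = 0.371 mmol/kg

α₂ = 1 / (1 + [H⁺]/K2 + [H⁺]²/(K1K2)) = 1 / (1 + 10^+1.20 + 10^-0.50)
   = 1 / (1 + 15.849 + 0.31623) = 1/17.165 = 0.05826
[CO3²⁻] = α₂ × DIC = 0.05826 × 6.36 = 0.371 mmol/kg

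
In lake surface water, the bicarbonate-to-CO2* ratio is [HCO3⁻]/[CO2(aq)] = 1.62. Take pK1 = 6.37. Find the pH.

pH = 6.58

From K1 = [H⁺][HCO3⁻]/[CO2(aq)]:  pH = pK1 + log₁₀([HCO3⁻]/[CO2(aq)])
log₁₀(1.62) = +0.210
pH = 6.37 + (+0.210) = 6.58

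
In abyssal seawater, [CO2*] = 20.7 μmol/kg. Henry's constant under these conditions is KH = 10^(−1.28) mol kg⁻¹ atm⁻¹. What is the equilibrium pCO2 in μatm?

pCO2 = 394 μatm

KH = 10^(−1.28) = 5.248×10^-2 mol kg⁻¹ atm⁻¹
pCO2 = [CO2*]/KH = 20.7×10^-6 / 5.248×10^-2 = 3.94×10^-4 atm = 394 μatm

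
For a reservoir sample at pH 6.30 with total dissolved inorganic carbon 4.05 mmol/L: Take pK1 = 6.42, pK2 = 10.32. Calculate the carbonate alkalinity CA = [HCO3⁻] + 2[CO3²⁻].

CA = [HCO3⁻] + 2[CO3²⁻] = (α₁ + 2α₂)·DIC
At pH 6.30: [H⁺]/K1 = 10^0.12 = 1.3183, K2/[H⁺] = 10^-4.02 = 9.5499×10^-5
α₁ = 1/(1 + 1.3183 + 9.5499×10^-5) = 1/2.3184 = 0.4313; α₂ = α₁·K2/[H⁺] = 4.119×10^-5
α₁ + 2α₂ = 0.4314
CA = 0.4314 × 4.05 = 1.75 mmol/L

CA = 1.75 mmol/L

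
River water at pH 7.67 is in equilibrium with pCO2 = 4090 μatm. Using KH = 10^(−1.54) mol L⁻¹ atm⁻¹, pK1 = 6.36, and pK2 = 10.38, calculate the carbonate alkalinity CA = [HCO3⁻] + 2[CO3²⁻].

[CO2*] = KH · pCO2 = 10^(−1.54) × 4090×10^-6 = 1.180×10^-4 mol/L
α₀ = 1/(1 + K1/[H⁺] + K1K2/[H⁺]²) = 1/(1 + 10^+1.31 + 10^-1.40) = 0.04660
DIC = [CO2*]/α₀ = 1.180×10^-4 / 0.04660 = 2.531 mmol/L
CA = (α₁ + 2α₂)·DIC = (0.9515 + 2×0.001855) × 2.531 = 2.42 mmol/L

CA = 2.42 mmol/L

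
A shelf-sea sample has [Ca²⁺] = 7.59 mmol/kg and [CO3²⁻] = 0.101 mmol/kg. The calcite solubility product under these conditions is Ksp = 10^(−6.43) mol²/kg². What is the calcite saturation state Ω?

Ksp = 10^(−6.43) = 3.715×10^-7
Ω = [Ca²⁺][CO3²⁻]/Ksp = (7.59×10^-3)(0.101×10^-3) / 3.715×10^-7 = 2.06

Ω = 2.06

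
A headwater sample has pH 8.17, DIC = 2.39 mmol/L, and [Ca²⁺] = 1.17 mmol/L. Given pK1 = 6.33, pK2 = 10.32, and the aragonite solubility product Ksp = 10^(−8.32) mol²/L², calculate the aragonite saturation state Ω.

α₂ = 1 / (1 + [H⁺]/K2 + [H⁺]²/(K1K2)) = 1 / (1 + 10^+2.15 + 10^+0.31)
   = 1 / (1 + 141.25 + 2.0417) = 1/144.30 = 0.006930
[CO3²⁻] = α₂ × DIC = 0.006930 × 2.39 = 0.01656 mmol/L = 16.56 μmol/L
Ksp = 10^(−8.32) = 4.786×10^-9
Ω = [Ca²⁺][CO3²⁻]/Ksp = (1.17×10^-3)(1.656×10^-5) / 4.786×10^-9 = 4.05

Ω = 4.05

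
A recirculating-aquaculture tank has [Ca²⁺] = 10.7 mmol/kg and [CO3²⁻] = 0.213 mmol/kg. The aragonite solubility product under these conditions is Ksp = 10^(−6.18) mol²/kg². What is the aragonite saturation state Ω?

Ω = 3.45

Ksp = 10^(−6.18) = 6.607×10^-7
Ω = [Ca²⁺][CO3²⁻]/Ksp = (10.7×10^-3)(0.213×10^-3) / 6.607×10^-7 = 3.45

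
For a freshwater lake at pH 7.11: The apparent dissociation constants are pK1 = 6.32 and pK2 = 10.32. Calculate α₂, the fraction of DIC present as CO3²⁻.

α₂ = 0.000530

α₂ = 1 / (1 + [H⁺]/K2 + [H⁺]²/(K1K2)) = 1 / (1 + 10^+3.21 + 10^+2.42)
   = 1 / (1 + 1621.8 + 263.03) = 1/1885.8 = 0.0005303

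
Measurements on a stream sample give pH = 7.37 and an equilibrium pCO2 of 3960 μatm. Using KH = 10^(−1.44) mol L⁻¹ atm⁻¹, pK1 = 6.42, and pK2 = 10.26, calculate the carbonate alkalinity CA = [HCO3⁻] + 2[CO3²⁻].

[CO2*] = KH · pCO2 = 10^(−1.44) × 3960×10^-6 = 1.438×10^-4 mol/L
α₀ = 1/(1 + K1/[H⁺] + K1K2/[H⁺]²) = 1/(1 + 10^+0.95 + 10^-1.94) = 0.1008
DIC = [CO2*]/α₀ = 1.438×10^-4 / 0.1008 = 1.427 mmol/L
CA = (α₁ + 2α₂)·DIC = (0.8981 + 2×0.001157) × 1.427 = 1.28 mmol/L

CA = 1.28 mmol/L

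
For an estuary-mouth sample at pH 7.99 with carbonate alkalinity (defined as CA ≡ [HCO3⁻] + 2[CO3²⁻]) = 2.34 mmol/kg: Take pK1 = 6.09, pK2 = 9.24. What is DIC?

DIC = 2.25 mmol/kg

CA = [HCO3⁻] + 2[CO3²⁻] = (α₁ + 2α₂)·DIC
At pH 7.99: [H⁺]/K1 = 10^-1.90 = 0.012589, K2/[H⁺] = 10^-1.25 = 0.056234
α₁ = 1/(1 + 0.012589 + 0.056234) = 1/1.0688 = 0.9356; α₂ = α₁·K2/[H⁺] = 0.05261
α₁ + 2α₂ = 1.0408
DIC = CA / (α₁ + 2α₂) = 2.34 / 1.0408 = 2.25 mmol/kg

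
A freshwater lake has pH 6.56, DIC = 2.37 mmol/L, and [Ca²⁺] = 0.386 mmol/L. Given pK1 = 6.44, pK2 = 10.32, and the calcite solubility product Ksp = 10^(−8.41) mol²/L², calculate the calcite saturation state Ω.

α₂ = 1 / (1 + [H⁺]/K2 + [H⁺]²/(K1K2)) = 1 / (1 + 10^+3.76 + 10^+3.64)
   = 1 / (1 + 5754.4 + 4365.2) = 1/1.0121×10^4 = 9.881×10^-5
[CO3²⁻] = α₂ × DIC = 9.881×10^-5 × 2.37 = 0.0002342 mmol/L = 0.2342 μmol/L
Ksp = 10^(−8.41) = 3.890×10^-9
Ω = [Ca²⁺][CO3²⁻]/Ksp = (0.386×10^-3)(2.342×10^-7) / 3.890×10^-9 = 0.0232

Ω = 0.0232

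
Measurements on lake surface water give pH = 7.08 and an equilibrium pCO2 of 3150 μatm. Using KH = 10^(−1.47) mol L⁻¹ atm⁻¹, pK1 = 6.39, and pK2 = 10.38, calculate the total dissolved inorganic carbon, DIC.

[CO2*] = KH · pCO2 = 10^(−1.47) × 3150×10^-6 = 1.067×10^-4 mol/L
α₀ = 1/(1 + K1/[H⁺] + K1K2/[H⁺]²) = 1/(1 + 10^+0.69 + 10^-2.61) = 0.1695
DIC = [CO2*]/α₀ = 1.067×10^-4 / 0.1695 = 0.630 mmol/L

DIC = 0.630 mmol/L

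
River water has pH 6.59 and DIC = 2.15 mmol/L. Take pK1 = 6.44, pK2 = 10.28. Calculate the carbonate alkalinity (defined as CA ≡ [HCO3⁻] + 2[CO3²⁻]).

CA = 1.26 mmol/L

CA = [HCO3⁻] + 2[CO3²⁻] = (α₁ + 2α₂)·DIC
At pH 6.59: [H⁺]/K1 = 10^-0.15 = 0.70795, K2/[H⁺] = 10^-3.69 = 0.00020417
α₁ = 1/(1 + 0.70795 + 0.00020417) = 1/1.7081 = 0.5854; α₂ = α₁·K2/[H⁺] = 0.0001195
α₁ + 2α₂ = 0.5857
CA = 0.5857 × 2.15 = 1.26 mmol/L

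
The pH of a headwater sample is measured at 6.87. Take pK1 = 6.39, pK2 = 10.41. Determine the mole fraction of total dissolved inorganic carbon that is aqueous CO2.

α₀ = 1 / (1 + K1/[H⁺] + K1K2/[H⁺]²) = 1 / (1 + 10^+0.48 + 10^-3.06)
   = 1 / (1 + 3.0200 + 0.00087096) = 1/4.0208 = 0.2487

α₀ = 0.249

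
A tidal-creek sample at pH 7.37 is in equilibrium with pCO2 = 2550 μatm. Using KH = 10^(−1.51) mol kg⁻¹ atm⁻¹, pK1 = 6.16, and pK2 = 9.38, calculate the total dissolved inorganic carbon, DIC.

DIC = 1.37 mmol/kg

[CO2*] = KH · pCO2 = 10^(−1.51) × 2550×10^-6 = 7.880×10^-5 mol/kg
α₀ = 1/(1 + K1/[H⁺] + K1K2/[H⁺]²) = 1/(1 + 10^+1.21 + 10^-0.80) = 0.05755
DIC = [CO2*]/α₀ = 7.880×10^-5 / 0.05755 = 1.37 mmol/kg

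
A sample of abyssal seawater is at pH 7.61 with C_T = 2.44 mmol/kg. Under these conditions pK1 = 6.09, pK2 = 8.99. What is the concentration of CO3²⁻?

[CO3²⁻] = 0.0949 mmol/kg

α₂ = 1 / (1 + [H⁺]/K2 + [H⁺]²/(K1K2)) = 1 / (1 + 10^+1.38 + 10^-0.14)
   = 1 / (1 + 23.988 + 0.72444) = 1/25.713 = 0.03889
[CO3²⁻] = α₂ × DIC = 0.03889 × 2.44 = 0.0949 mmol/kg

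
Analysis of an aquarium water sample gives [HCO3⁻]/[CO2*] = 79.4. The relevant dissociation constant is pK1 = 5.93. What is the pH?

From K1 = [H⁺][HCO3⁻]/[CO2*]:  pH = pK1 + log₁₀([HCO3⁻]/[CO2*])
log₁₀(79.4) = +1.900
pH = 5.93 + (+1.900) = 7.83

pH = 7.83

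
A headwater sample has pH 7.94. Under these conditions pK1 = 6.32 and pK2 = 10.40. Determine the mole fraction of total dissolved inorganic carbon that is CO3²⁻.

α₂ = 0.00337

α₂ = 1 / (1 + [H⁺]/K2 + [H⁺]²/(K1K2)) = 1 / (1 + 10^+2.46 + 10^+0.84)
   = 1 / (1 + 288.40 + 6.9183) = 1/296.32 = 0.003375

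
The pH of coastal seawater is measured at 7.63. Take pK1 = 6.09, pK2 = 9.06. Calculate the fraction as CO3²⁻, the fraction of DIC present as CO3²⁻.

α₂ = 1 / (1 + [H⁺]/K2 + [H⁺]²/(K1K2)) = 1 / (1 + 10^+1.43 + 10^-0.11)
   = 1 / (1 + 26.915 + 0.77625) = 1/28.692 = 0.03485

α₂ = 0.0349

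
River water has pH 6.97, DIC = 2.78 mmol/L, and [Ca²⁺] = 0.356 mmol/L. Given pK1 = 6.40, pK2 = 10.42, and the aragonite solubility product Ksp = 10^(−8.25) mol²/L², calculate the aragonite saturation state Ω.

Ω = 0.0492

α₂ = 1 / (1 + [H⁺]/K2 + [H⁺]²/(K1K2)) = 1 / (1 + 10^+3.45 + 10^+2.88)
   = 1 / (1 + 2818.4 + 758.58) = 1/3578.0 = 0.0002795
[CO3²⁻] = α₂ × DIC = 0.0002795 × 2.78 = 0.0007770 mmol/L = 0.7770 μmol/L
Ksp = 10^(−8.25) = 5.623×10^-9
Ω = [Ca²⁺][CO3²⁻]/Ksp = (0.356×10^-3)(7.770×10^-7) / 5.623×10^-9 = 0.0492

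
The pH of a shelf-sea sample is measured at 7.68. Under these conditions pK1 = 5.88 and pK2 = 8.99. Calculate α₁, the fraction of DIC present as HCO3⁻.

α₁ = 1 / (1 + [H⁺]/K1 + K2/[H⁺]) = 1 / (1 + 10^-1.80 + 10^-1.31)
   = 1 / (1 + 0.015849 + 0.048978) = 1/1.0648 = 0.9391

α₁ = 0.939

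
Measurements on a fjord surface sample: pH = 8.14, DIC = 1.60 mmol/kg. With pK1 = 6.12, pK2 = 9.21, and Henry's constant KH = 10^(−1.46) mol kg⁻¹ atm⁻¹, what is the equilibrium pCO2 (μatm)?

pCO2 = 403 μatm

α₀ = 1 / (1 + K1/[H⁺] + K1K2/[H⁺]²) = 1 / (1 + 10^+2.02 + 10^+0.95)
   = 1 / (1 + 104.71 + 8.9125) = 1/114.63 = 0.008724
[CO2*] = α₀ × DIC = 0.008724 × 1.60 = 0.01396 mmol/kg = 13.96 μmol/kg
pCO2 = [CO2*]/KH = 1.396×10^-5 / 3.467×10^-2 = 403 μatm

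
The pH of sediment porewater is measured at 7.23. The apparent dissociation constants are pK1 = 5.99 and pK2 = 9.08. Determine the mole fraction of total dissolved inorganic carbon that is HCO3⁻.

α₁ = 1 / (1 + [H⁺]/K1 + K2/[H⁺]) = 1 / (1 + 10^-1.24 + 10^-1.85)
   = 1 / (1 + 0.057544 + 0.014125) = 1/1.0717 = 0.9331

α₁ = 0.933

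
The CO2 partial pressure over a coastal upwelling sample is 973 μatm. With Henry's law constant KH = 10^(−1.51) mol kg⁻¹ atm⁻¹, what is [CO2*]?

[CO2*] = 30.1 μmol/kg

KH = 10^(−1.51) = 3.090×10^-2 mol kg⁻¹ atm⁻¹
[CO2*] = KH · pCO2 = 3.090×10^-2 × 973×10^-6 atm = 3.01×10^-5 mol/kg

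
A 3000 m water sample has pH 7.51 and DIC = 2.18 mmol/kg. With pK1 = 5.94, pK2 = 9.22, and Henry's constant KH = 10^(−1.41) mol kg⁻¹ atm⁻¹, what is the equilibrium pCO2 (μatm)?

α₀ = 1 / (1 + K1/[H⁺] + K1K2/[H⁺]²) = 1 / (1 + 10^+1.57 + 10^-0.14)
   = 1 / (1 + 37.154 + 0.72444) = 1/38.878 = 0.02572
[CO2*] = α₀ × DIC = 0.02572 × 2.18 = 0.05607 mmol/kg
pCO2 = [CO2*]/KH = 5.607×10^-5 / 3.890×10^-2 = 1440 μatm

pCO2 = 1440 μatm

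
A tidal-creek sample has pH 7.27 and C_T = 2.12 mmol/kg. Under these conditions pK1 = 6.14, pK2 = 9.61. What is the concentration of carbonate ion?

[CO3²⁻] = 8.98 μmol/kg

α₂ = 1 / (1 + [H⁺]/K2 + [H⁺]²/(K1K2)) = 1 / (1 + 10^+2.34 + 10^+1.21)
   = 1 / (1 + 218.78 + 16.218) = 1/235.99 = 0.004237
[CO3²⁻] = α₂ × DIC = 0.004237 × 2.12 = 0.00898 mmol/kg = 8.98 μmol/kg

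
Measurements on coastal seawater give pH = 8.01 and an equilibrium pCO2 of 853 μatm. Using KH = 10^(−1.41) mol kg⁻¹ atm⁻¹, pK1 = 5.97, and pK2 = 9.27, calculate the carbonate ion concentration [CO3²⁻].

[CO2*] = KH · pCO2 = 10^(−1.41) × 853×10^-6 = 3.319×10^-5 mol/kg
α₀ = 1/(1 + K1/[H⁺] + K1K2/[H⁺]²) = 1/(1 + 10^+2.04 + 10^+0.78) = 0.008571
DIC = [CO2*]/α₀ = 3.319×10^-5 / 0.008571 = 3.872 mmol/kg
[CO3²⁻] = α₂·DIC; α₂ = 0.05164, so [CO3²⁻] = 0.05164 × 3.872 = 0.200 mmol/kg

[CO3²⁻] = 0.200 mmol/kg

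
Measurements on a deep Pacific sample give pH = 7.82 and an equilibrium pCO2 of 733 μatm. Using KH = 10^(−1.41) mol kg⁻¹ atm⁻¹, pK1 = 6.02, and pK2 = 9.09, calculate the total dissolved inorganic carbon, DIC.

DIC = 1.92 mmol/kg

[CO2*] = KH · pCO2 = 10^(−1.41) × 733×10^-6 = 2.852×10^-5 mol/kg
α₀ = 1/(1 + K1/[H⁺] + K1K2/[H⁺]²) = 1/(1 + 10^+1.80 + 10^+0.53) = 0.01482
DIC = [CO2*]/α₀ = 2.852×10^-5 / 0.01482 = 1.92 mmol/kg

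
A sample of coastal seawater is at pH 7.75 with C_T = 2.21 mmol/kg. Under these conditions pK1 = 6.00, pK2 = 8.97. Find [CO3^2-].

[CO3²⁻] = 0.124 mmol/kg

α₂ = 1 / (1 + [H⁺]/K2 + [H⁺]²/(K1K2)) = 1 / (1 + 10^+1.22 + 10^-0.53)
   = 1 / (1 + 16.596 + 0.29512) = 1/17.891 = 0.05589
[CO3²⁻] = α₂ × DIC = 0.05589 × 2.21 = 0.124 mmol/kg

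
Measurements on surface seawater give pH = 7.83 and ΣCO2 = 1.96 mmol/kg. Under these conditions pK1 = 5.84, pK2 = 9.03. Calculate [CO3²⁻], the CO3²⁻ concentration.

[CO3²⁻] = 0.115 mmol/kg

α₂ = 1 / (1 + [H⁺]/K2 + [H⁺]²/(K1K2)) = 1 / (1 + 10^+1.20 + 10^-0.79)
   = 1 / (1 + 15.849 + 0.16218) = 1/17.011 = 0.05879
[CO3²⁻] = α₂ × DIC = 0.05879 × 1.96 = 0.115 mmol/kg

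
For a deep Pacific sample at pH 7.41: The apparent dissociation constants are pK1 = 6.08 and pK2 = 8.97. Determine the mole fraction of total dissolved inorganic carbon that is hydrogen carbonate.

α₁ = 0.931

α₁ = 1 / (1 + [H⁺]/K1 + K2/[H⁺]) = 1 / (1 + 10^-1.33 + 10^-1.56)
   = 1 / (1 + 0.046774 + 0.027542) = 1/1.0743 = 0.9308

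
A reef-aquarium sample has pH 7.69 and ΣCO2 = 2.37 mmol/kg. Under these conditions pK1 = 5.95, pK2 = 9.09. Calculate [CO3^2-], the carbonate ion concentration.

α₂ = 1 / (1 + [H⁺]/K2 + [H⁺]²/(K1K2)) = 1 / (1 + 10^+1.40 + 10^-0.34)
   = 1 / (1 + 25.119 + 0.45709) = 1/26.576 = 0.03763
[CO3²⁻] = α₂ × DIC = 0.03763 × 2.37 = 0.0892 mmol/kg

[CO3²⁻] = 0.0892 mmol/kg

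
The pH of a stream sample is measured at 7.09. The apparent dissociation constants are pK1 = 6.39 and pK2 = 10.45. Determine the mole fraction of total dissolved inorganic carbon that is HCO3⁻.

α₁ = 1 / (1 + [H⁺]/K1 + K2/[H⁺]) = 1 / (1 + 10^-0.70 + 10^-3.36)
   = 1 / (1 + 0.19953 + 0.00043652) = 1/1.2000 = 0.8334

α₁ = 0.833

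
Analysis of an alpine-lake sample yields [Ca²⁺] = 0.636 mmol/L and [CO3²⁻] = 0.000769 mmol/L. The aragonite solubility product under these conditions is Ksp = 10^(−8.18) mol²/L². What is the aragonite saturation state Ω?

Ω = 0.0740

Ksp = 10^(−8.18) = 6.607×10^-9
Ω = [Ca²⁺][CO3²⁻]/Ksp = (0.636×10^-3)(0.000769×10^-3) / 6.607×10^-9 = 0.0740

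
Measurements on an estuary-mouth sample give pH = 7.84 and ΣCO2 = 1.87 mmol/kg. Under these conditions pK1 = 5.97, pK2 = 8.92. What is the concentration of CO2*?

[CO2*] = 0.0230 mmol/kg

α₀ = 1 / (1 + K1/[H⁺] + K1K2/[H⁺]²) = 1 / (1 + 10^+1.87 + 10^+0.79)
   = 1 / (1 + 74.131 + 6.1660) = 1/81.297 = 0.01230
[CO2*] = α₀ × DIC = 0.01230 × 1.87 = 0.0230 mmol/kg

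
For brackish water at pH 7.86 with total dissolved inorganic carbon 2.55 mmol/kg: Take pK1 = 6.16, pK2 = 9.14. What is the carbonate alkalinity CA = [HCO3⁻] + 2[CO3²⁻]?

CA = [HCO3⁻] + 2[CO3²⁻] = (α₁ + 2α₂)·DIC
At pH 7.86: [H⁺]/K1 = 10^-1.70 = 0.019953, K2/[H⁺] = 10^-1.28 = 0.052481
α₁ = 1/(1 + 0.019953 + 0.052481) = 1/1.0724 = 0.9325; α₂ = α₁·K2/[H⁺] = 0.04894
α₁ + 2α₂ = 1.0303
CA = 1.0303 × 2.55 = 2.63 mmol/kg

CA = 2.63 mmol/kg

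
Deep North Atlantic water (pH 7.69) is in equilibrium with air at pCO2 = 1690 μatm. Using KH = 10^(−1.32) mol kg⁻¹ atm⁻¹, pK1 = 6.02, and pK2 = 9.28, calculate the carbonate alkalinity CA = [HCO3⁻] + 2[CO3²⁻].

CA = 3.98 mmol/kg

[CO2*] = KH · pCO2 = 10^(−1.32) × 1690×10^-6 = 8.089×10^-5 mol/kg
α₀ = 1/(1 + K1/[H⁺] + K1K2/[H⁺]²) = 1/(1 + 10^+1.67 + 10^+0.08) = 0.02042
DIC = [CO2*]/α₀ = 8.089×10^-5 / 0.02042 = 3.962 mmol/kg
CA = (α₁ + 2α₂)·DIC = (0.9550 + 2×0.02455) × 3.962 = 3.98 mmol/kg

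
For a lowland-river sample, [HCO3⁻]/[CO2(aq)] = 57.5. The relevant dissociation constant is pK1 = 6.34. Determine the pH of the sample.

pH = 8.10

From K1 = [H⁺][HCO3⁻]/[CO2(aq)]:  pH = pK1 + log₁₀([HCO3⁻]/[CO2(aq)])
log₁₀(57.5) = +1.760
pH = 6.34 + (+1.760) = 8.10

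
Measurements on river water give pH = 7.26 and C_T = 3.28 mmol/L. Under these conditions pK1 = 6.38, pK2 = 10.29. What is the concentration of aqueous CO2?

[CO2*] = 0.382 mmol/L

α₀ = 1 / (1 + K1/[H⁺] + K1K2/[H⁺]²) = 1 / (1 + 10^+0.88 + 10^-2.15)
   = 1 / (1 + 7.5858 + 0.0070795) = 1/8.5929 = 0.1164
[CO2*] = α₀ × DIC = 0.1164 × 3.28 = 0.382 mmol/L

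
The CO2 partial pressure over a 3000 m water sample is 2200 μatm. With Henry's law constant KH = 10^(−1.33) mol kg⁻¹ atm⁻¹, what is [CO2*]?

[CO2*] = 103 μmol/kg

KH = 10^(−1.33) = 4.677×10^-2 mol kg⁻¹ atm⁻¹
[CO2*] = KH · pCO2 = 4.677×10^-2 × 2200×10^-6 atm = 1.03×10^-4 mol/kg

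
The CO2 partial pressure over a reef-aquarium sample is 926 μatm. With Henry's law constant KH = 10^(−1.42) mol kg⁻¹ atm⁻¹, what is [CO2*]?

KH = 10^(−1.42) = 3.802×10^-2 mol kg⁻¹ atm⁻¹
[CO2*] = KH · pCO2 = 3.802×10^-2 × 926×10^-6 atm = 3.52×10^-5 mol/kg

[CO2*] = 35.2 μmol/kg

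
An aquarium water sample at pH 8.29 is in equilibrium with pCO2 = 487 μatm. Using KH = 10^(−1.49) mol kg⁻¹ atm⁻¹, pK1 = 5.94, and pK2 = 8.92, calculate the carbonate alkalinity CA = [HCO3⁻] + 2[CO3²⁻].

[CO2*] = KH · pCO2 = 10^(−1.49) × 487×10^-6 = 1.576×10^-5 mol/kg
α₀ = 1/(1 + K1/[H⁺] + K1K2/[H⁺]²) = 1/(1 + 10^+2.35 + 10^+1.72) = 0.003606
DIC = [CO2*]/α₀ = 1.576×10^-5 / 0.003606 = 4.371 mmol/kg
CA = (α₁ + 2α₂)·DIC = (0.8072 + 2×0.1892) × 4.371 = 5.18 mmol/kg

CA = 5.18 mmol/kg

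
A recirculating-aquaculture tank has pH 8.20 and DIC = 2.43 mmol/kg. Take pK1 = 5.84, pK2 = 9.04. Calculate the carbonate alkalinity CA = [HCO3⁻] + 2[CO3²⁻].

CA = 2.73 mmol/kg

CA = [HCO3⁻] + 2[CO3²⁻] = (α₁ + 2α₂)·DIC
At pH 8.20: [H⁺]/K1 = 10^-2.36 = 0.0043652, K2/[H⁺] = 10^-0.84 = 0.14454
α₁ = 1/(1 + 0.0043652 + 0.14454) = 1/1.1489 = 0.8704; α₂ = α₁·K2/[H⁺] = 0.1258
α₁ + 2α₂ = 1.1220
CA = 1.1220 × 2.43 = 2.73 mmol/kg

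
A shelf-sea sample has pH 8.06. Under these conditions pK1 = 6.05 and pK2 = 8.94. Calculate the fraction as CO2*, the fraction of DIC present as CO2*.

α₀ = 1 / (1 + K1/[H⁺] + K1K2/[H⁺]²) = 1 / (1 + 10^+2.01 + 10^+1.13)
   = 1 / (1 + 102.33 + 13.490) = 1/116.82 = 0.008560

α₀ = 0.00856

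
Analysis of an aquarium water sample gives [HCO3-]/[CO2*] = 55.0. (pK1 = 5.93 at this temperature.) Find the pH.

pH = 7.67

From K1 = [H⁺][HCO3-]/[CO2*]:  pH = pK1 + log₁₀([HCO3-]/[CO2*])
log₁₀(55.0) = +1.740
pH = 5.93 + (+1.740) = 7.67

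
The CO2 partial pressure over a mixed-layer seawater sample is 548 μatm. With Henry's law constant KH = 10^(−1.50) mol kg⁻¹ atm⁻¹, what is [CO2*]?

KH = 10^(−1.50) = 3.162×10^-2 mol kg⁻¹ atm⁻¹
[CO2*] = KH · pCO2 = 3.162×10^-2 × 548×10^-6 atm = 1.73×10^-5 mol/kg

[CO2*] = 17.3 μmol/kg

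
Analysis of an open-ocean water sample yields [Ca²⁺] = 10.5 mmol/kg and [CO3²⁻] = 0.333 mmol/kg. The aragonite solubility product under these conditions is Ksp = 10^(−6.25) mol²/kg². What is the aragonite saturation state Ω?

Ω = 6.22

Ksp = 10^(−6.25) = 5.623×10^-7
Ω = [Ca²⁺][CO3²⁻]/Ksp = (10.5×10^-3)(0.333×10^-3) / 5.623×10^-7 = 6.22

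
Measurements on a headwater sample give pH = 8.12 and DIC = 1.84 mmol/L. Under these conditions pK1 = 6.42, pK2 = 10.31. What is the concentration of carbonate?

α₂ = 1 / (1 + [H⁺]/K2 + [H⁺]²/(K1K2)) = 1 / (1 + 10^+2.19 + 10^+0.49)
   = 1 / (1 + 154.88 + 3.0903) = 1/158.97 = 0.006290
[CO3²⁻] = α₂ × DIC = 0.006290 × 1.84 = 0.0116 mmol/L = 11.6 μmol/L

[CO3²⁻] = 11.6 μmol/L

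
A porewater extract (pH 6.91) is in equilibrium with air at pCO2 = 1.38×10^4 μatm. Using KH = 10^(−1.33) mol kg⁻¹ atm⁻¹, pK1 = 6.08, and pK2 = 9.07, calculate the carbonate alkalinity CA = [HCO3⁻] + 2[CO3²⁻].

[CO2*] = KH · pCO2 = 10^(−1.33) × 1.38×10^4×10^-6 = 6.455×10^-4 mol/kg
α₀ = 1/(1 + K1/[H⁺] + K1K2/[H⁺]²) = 1/(1 + 10^+0.83 + 10^-1.33) = 0.1281
DIC = [CO2*]/α₀ = 6.455×10^-4 / 0.1281 = 5.040 mmol/kg
CA = (α₁ + 2α₂)·DIC = (0.8659 + 2×0.005991) × 5.040 = 4.42 mmol/kg

CA = 4.42 mmol/kg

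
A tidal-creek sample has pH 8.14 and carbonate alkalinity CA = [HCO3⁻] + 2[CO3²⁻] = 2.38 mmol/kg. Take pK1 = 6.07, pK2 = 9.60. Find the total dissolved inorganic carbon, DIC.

DIC = 2.32 mmol/kg

CA = [HCO3⁻] + 2[CO3²⁻] = (α₁ + 2α₂)·DIC
At pH 8.14: [H⁺]/K1 = 10^-2.07 = 0.0085114, K2/[H⁺] = 10^-1.46 = 0.034674
α₁ = 1/(1 + 0.0085114 + 0.034674) = 1/1.0432 = 0.9586; α₂ = α₁·K2/[H⁺] = 0.03324
α₁ + 2α₂ = 1.0251
DIC = CA / (α₁ + 2α₂) = 2.38 / 1.0251 = 2.32 mmol/kg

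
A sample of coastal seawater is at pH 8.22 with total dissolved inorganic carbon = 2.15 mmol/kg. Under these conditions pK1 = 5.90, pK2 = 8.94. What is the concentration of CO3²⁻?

α₂ = 1 / (1 + [H⁺]/K2 + [H⁺]²/(K1K2)) = 1 / (1 + 10^+0.72 + 10^-1.60)
   = 1 / (1 + 5.2481 + 0.025119) = 1/6.2732 = 0.1594
[CO3²⁻] = α₂ × DIC = 0.1594 × 2.15 = 0.343 mmol/kg

[CO3²⁻] = 0.343 mmol/kg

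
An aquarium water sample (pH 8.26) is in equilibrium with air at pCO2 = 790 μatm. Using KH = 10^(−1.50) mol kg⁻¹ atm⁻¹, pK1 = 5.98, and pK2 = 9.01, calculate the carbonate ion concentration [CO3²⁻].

[CO2*] = KH · pCO2 = 10^(−1.50) × 790×10^-6 = 2.498×10^-5 mol/kg
α₀ = 1/(1 + K1/[H⁺] + K1K2/[H⁺]²) = 1/(1 + 10^+2.28 + 10^+1.53) = 0.004436
DIC = [CO2*]/α₀ = 2.498×10^-5 / 0.004436 = 5.632 mmol/kg
[CO3²⁻] = α₂·DIC; α₂ = 0.1503, so [CO3²⁻] = 0.1503 × 5.632 = 0.847 mmol/kg

[CO3²⁻] = 0.847 mmol/kg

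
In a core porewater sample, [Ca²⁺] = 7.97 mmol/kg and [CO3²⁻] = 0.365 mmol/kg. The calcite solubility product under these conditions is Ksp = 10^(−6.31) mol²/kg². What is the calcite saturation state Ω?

Ω = 5.94

Ksp = 10^(−6.31) = 4.898×10^-7
Ω = [Ca²⁺][CO3²⁻]/Ksp = (7.97×10^-3)(0.365×10^-3) / 4.898×10^-7 = 5.94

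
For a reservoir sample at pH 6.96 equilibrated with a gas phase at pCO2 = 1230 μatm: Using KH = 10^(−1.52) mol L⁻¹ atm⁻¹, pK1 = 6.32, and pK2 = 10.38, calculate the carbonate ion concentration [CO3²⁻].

[CO2*] = KH · pCO2 = 10^(−1.52) × 1230×10^-6 = 3.715×10^-5 mol/L
α₀ = 1/(1 + K1/[H⁺] + K1K2/[H⁺]²) = 1/(1 + 10^+0.64 + 10^-2.78) = 0.1863
DIC = [CO2*]/α₀ = 3.715×10^-5 / 0.1863 = 0.1994 mmol/L
[CO3²⁻] = α₂·DIC; α₂ = 0.0003092, so [CO3²⁻] = 0.0003092 × 0.1994 = 6.16×10^-5 mmol/L = 0.0616 μmol/L

[CO3²⁻] = 0.0616 μmol/L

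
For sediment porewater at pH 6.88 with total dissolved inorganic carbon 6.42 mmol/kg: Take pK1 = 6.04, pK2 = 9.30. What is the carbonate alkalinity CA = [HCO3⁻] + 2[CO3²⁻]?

CA = [HCO3⁻] + 2[CO3²⁻] = (α₁ + 2α₂)·DIC
At pH 6.88: [H⁺]/K1 = 10^-0.84 = 0.14454, K2/[H⁺] = 10^-2.42 = 0.0038019
α₁ = 1/(1 + 0.14454 + 0.0038019) = 1/1.1483 = 0.8708; α₂ = α₁·K2/[H⁺] = 0.003311
α₁ + 2α₂ = 0.8774
CA = 0.8774 × 6.42 = 5.63 mmol/kg

CA = 5.63 mmol/kg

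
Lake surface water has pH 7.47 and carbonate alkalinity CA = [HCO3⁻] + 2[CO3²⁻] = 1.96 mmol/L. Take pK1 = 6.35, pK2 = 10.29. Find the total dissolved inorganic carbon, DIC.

CA = [HCO3⁻] + 2[CO3²⁻] = (α₁ + 2α₂)·DIC
At pH 7.47: [H⁺]/K1 = 10^-1.12 = 0.075858, K2/[H⁺] = 10^-2.82 = 0.0015136
α₁ = 1/(1 + 0.075858 + 0.0015136) = 1/1.0774 = 0.9282; α₂ = α₁·K2/[H⁺] = 0.001405
α₁ + 2α₂ = 0.9310
DIC = CA / (α₁ + 2α₂) = 1.96 / 0.9310 = 2.11 mmol/L

DIC = 2.11 mmol/L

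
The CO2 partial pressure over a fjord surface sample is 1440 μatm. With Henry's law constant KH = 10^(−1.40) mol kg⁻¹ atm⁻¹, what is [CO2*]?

[CO2*] = 57.3 μmol/kg

KH = 10^(−1.40) = 3.981×10^-2 mol kg⁻¹ atm⁻¹
[CO2*] = KH · pCO2 = 3.981×10^-2 × 1440×10^-6 atm = 5.73×10^-5 mol/kg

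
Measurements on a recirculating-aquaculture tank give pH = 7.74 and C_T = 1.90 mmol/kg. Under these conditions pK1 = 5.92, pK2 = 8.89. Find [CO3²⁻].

[CO3²⁻] = 0.124 mmol/kg

α₂ = 1 / (1 + [H⁺]/K2 + [H⁺]²/(K1K2)) = 1 / (1 + 10^+1.15 + 10^-0.67)
   = 1 / (1 + 14.125 + 0.21380) = 1/15.339 = 0.06519
[CO3²⁻] = α₂ × DIC = 0.06519 × 1.90 = 0.124 mmol/kg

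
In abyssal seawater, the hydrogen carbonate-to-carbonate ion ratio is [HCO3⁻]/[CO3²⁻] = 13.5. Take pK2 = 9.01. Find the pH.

From K2 = [H⁺][CO3²⁻]/[HCO3⁻]:  pH = pK2 − log₁₀([HCO3⁻]/[CO3²⁻])
log₁₀(13.5) = +1.130
pH = 9.01 − (+1.130) = 7.88

pH = 7.88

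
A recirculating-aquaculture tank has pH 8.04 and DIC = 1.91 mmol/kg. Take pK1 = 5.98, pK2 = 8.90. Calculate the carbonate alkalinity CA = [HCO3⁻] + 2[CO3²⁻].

CA = [HCO3⁻] + 2[CO3²⁻] = (α₁ + 2α₂)·DIC
At pH 8.04: [H⁺]/K1 = 10^-2.06 = 0.0087096, K2/[H⁺] = 10^-0.86 = 0.13804
α₁ = 1/(1 + 0.0087096 + 0.13804) = 1/1.1467 = 0.8720; α₂ = α₁·K2/[H⁺] = 0.1204
α₁ + 2α₂ = 1.1128
CA = 1.1128 × 1.91 = 2.13 mmol/kg

CA = 2.13 mmol/kg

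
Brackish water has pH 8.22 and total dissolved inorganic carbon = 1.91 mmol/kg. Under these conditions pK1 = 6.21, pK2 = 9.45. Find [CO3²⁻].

[CO3²⁻] = 0.105 mmol/kg

α₂ = 1 / (1 + [H⁺]/K2 + [H⁺]²/(K1K2)) = 1 / (1 + 10^+1.23 + 10^-0.78)
   = 1 / (1 + 16.982 + 0.16596) = 1/18.148 = 0.05510
[CO3²⁻] = α₂ × DIC = 0.05510 × 1.91 = 0.105 mmol/kg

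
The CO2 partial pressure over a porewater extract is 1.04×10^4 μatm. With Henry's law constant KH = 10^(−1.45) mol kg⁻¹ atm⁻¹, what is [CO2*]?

[CO2*] = 369 μmol/kg

KH = 10^(−1.45) = 3.548×10^-2 mol kg⁻¹ atm⁻¹
[CO2*] = KH · pCO2 = 3.548×10^-2 × 1.04×10^4×10^-6 atm = 3.69×10^-4 mol/kg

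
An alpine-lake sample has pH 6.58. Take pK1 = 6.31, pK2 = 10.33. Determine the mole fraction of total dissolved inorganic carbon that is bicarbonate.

α₁ = 1 / (1 + [H⁺]/K1 + K2/[H⁺]) = 1 / (1 + 10^-0.27 + 10^-3.75)
   = 1 / (1 + 0.53703 + 0.00017783) = 1/1.5372 = 0.6505

α₁ = 0.651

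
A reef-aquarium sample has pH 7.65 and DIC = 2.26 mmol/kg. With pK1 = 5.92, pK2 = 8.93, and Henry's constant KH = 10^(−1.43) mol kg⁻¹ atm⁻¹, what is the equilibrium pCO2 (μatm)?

α₀ = 1 / (1 + K1/[H⁺] + K1K2/[H⁺]²) = 1 / (1 + 10^+1.73 + 10^+0.45)
   = 1 / (1 + 53.703 + 2.8184) = 1/57.522 = 0.01738
[CO2*] = α₀ × DIC = 0.01738 × 2.26 = 0.03929 mmol/kg
pCO2 = [CO2*]/KH = 3.929×10^-5 / 3.715×10^-2 = 1060 μatm

pCO2 = 1060 μatm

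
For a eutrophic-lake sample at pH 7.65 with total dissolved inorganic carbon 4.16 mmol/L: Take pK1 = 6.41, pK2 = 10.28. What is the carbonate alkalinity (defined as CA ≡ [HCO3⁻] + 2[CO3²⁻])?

CA = [HCO3⁻] + 2[CO3²⁻] = (α₁ + 2α₂)·DIC
At pH 7.65: [H⁺]/K1 = 10^-1.24 = 0.057544, K2/[H⁺] = 10^-2.63 = 0.0023442
α₁ = 1/(1 + 0.057544 + 0.0023442) = 1/1.0599 = 0.9435; α₂ = α₁·K2/[H⁺] = 0.002212
α₁ + 2α₂ = 0.9479
CA = 0.9479 × 4.16 = 3.94 mmol/L

CA = 3.94 mmol/L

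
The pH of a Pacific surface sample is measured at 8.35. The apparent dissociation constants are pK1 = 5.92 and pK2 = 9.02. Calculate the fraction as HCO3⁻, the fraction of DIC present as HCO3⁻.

α₁ = 0.821

α₁ = 1 / (1 + [H⁺]/K1 + K2/[H⁺]) = 1 / (1 + 10^-2.43 + 10^-0.67)
   = 1 / (1 + 0.0037154 + 0.21380) = 1/1.2175 = 0.8213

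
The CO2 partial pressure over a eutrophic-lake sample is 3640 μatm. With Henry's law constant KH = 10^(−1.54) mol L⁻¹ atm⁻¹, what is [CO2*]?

KH = 10^(−1.54) = 2.884×10^-2 mol L⁻¹ atm⁻¹
[CO2*] = KH · pCO2 = 2.884×10^-2 × 3640×10^-6 atm = 1.05×10^-4 mol/L

[CO2*] = 105 μmol/L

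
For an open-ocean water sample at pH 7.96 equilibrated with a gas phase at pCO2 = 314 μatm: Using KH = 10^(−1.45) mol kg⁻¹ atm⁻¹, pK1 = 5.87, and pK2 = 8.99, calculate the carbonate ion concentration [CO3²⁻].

[CO2*] = KH · pCO2 = 10^(−1.45) × 314×10^-6 = 1.114×10^-5 mol/kg
α₀ = 1/(1 + K1/[H⁺] + K1K2/[H⁺]²) = 1/(1 + 10^+2.09 + 10^+1.06) = 0.007380
DIC = [CO2*]/α₀ = 1.114×10^-5 / 0.007380 = 1.510 mmol/kg
[CO3²⁻] = α₂·DIC; α₂ = 0.08473, so [CO3²⁻] = 0.08473 × 1.510 = 0.128 mmol/kg

[CO3²⁻] = 0.128 mmol/kg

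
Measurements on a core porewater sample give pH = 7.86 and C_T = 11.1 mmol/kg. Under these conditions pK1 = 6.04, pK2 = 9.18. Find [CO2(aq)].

α₀ = 1 / (1 + K1/[H⁺] + K1K2/[H⁺]²) = 1 / (1 + 10^+1.82 + 10^+0.50)
   = 1 / (1 + 66.069 + 3.1623) = 1/70.232 = 0.01424
[CO2*] = α₀ × DIC = 0.01424 × 11.1 = 0.158 mmol/kg

[CO2*] = 0.158 mmol/kg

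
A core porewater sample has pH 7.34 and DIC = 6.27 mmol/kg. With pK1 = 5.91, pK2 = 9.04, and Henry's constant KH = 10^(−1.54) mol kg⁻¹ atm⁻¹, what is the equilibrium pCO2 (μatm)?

α₀ = 1 / (1 + K1/[H⁺] + K1K2/[H⁺]²) = 1 / (1 + 10^+1.43 + 10^-0.27)
   = 1 / (1 + 26.915 + 0.53703) = 1/28.452 = 0.03515
[CO2*] = α₀ × DIC = 0.03515 × 6.27 = 0.2204 mmol/kg
pCO2 = [CO2*]/KH = 2.204×10^-4 / 2.884×10^-2 = 7640 μatm

pCO2 = 7640 μatm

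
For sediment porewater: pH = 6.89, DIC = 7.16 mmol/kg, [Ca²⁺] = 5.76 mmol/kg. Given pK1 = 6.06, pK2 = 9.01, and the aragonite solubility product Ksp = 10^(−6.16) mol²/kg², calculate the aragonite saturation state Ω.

α₂ = 1 / (1 + [H⁺]/K2 + [H⁺]²/(K1K2)) = 1 / (1 + 10^+2.12 + 10^+1.29)
   = 1 / (1 + 131.83 + 19.498) = 1/152.32 = 0.006565
[CO3²⁻] = α₂ × DIC = 0.006565 × 7.16 = 0.04701 mmol/kg
Ksp = 10^(−6.16) = 6.918×10^-7
Ω = [Ca²⁺][CO3²⁻]/Ksp = (5.76×10^-3)(4.701×10^-5) / 6.918×10^-7 = 0.391

Ω = 0.391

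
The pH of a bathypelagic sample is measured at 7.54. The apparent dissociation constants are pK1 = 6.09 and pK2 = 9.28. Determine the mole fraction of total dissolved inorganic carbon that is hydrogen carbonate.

α₁ = 1 / (1 + [H⁺]/K1 + K2/[H⁺]) = 1 / (1 + 10^-1.45 + 10^-1.74)
   = 1 / (1 + 0.035481 + 0.018197) = 1/1.0537 = 0.9491

α₁ = 0.949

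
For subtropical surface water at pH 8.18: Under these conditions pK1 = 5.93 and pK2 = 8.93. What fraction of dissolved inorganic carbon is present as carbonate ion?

α₂ = 0.150

α₂ = 1 / (1 + [H⁺]/K2 + [H⁺]²/(K1K2)) = 1 / (1 + 10^+0.75 + 10^-1.50)
   = 1 / (1 + 5.6234 + 0.031623) = 1/6.6550 = 0.1503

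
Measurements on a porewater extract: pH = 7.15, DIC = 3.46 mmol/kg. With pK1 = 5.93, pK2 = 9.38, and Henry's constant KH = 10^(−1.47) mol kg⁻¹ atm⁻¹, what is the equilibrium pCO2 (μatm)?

α₀ = 1 / (1 + K1/[H⁺] + K1K2/[H⁺]²) = 1 / (1 + 10^+1.22 + 10^-1.01)
   = 1 / (1 + 16.596 + 0.097724) = 1/17.694 = 0.05652
[CO2*] = α₀ × DIC = 0.05652 × 3.46 = 0.1956 mmol/kg
pCO2 = [CO2*]/KH = 1.956×10^-4 / 3.388×10^-2 = 5770 μatm

pCO2 = 5770 μatm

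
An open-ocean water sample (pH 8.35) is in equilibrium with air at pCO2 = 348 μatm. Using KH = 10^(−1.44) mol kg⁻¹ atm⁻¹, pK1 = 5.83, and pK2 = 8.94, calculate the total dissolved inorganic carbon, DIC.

[CO2*] = KH · pCO2 = 10^(−1.44) × 348×10^-6 = 1.264×10^-5 mol/kg
α₀ = 1/(1 + K1/[H⁺] + K1K2/[H⁺]²) = 1/(1 + 10^+2.52 + 10^+1.93) = 0.002397
DIC = [CO2*]/α₀ = 1.264×10^-5 / 0.002397 = 5.27 mmol/kg

DIC = 5.27 mmol/kg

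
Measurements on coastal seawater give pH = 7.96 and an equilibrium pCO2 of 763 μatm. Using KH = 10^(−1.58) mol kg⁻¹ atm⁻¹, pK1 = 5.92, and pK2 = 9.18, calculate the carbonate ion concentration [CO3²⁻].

[CO2*] = KH · pCO2 = 10^(−1.58) × 763×10^-6 = 2.007×10^-5 mol/kg
α₀ = 1/(1 + K1/[H⁺] + K1K2/[H⁺]²) = 1/(1 + 10^+2.04 + 10^+0.82) = 0.008528
DIC = [CO2*]/α₀ = 2.007×10^-5 / 0.008528 = 2.353 mmol/kg
[CO3²⁻] = α₂·DIC; α₂ = 0.05635, so [CO3²⁻] = 0.05635 × 2.353 = 0.133 mmol/kg

[CO3²⁻] = 0.133 mmol/kg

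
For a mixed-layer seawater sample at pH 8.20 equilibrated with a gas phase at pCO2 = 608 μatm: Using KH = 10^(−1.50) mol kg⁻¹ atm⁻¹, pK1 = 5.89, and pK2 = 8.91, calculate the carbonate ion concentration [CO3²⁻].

[CO2*] = KH · pCO2 = 10^(−1.50) × 608×10^-6 = 1.923×10^-5 mol/kg
α₀ = 1/(1 + K1/[H⁺] + K1K2/[H⁺]²) = 1/(1 + 10^+2.31 + 10^+1.60) = 0.004082
DIC = [CO2*]/α₀ = 1.923×10^-5 / 0.004082 = 4.710 mmol/kg
[CO3²⁻] = α₂·DIC; α₂ = 0.1625, so [CO3²⁻] = 0.1625 × 4.710 = 0.765 mmol/kg

[CO3²⁻] = 0.765 mmol/kg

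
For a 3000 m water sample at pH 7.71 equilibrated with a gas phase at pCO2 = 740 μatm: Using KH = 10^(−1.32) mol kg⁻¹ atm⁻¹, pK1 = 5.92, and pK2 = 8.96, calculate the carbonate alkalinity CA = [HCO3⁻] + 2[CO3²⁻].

CA = 2.43 mmol/kg

[CO2*] = KH · pCO2 = 10^(−1.32) × 740×10^-6 = 3.542×10^-5 mol/kg
α₀ = 1/(1 + K1/[H⁺] + K1K2/[H⁺]²) = 1/(1 + 10^+1.79 + 10^+0.54) = 0.01512
DIC = [CO2*]/α₀ = 3.542×10^-5 / 0.01512 = 2.342 mmol/kg
CA = (α₁ + 2α₂)·DIC = (0.9324 + 2×0.05244) × 2.342 = 2.43 mmol/kg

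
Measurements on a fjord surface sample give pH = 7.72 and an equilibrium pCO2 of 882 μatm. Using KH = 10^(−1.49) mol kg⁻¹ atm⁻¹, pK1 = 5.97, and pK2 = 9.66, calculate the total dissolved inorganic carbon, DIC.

[CO2*] = KH · pCO2 = 10^(−1.49) × 882×10^-6 = 2.854×10^-5 mol/kg
α₀ = 1/(1 + K1/[H⁺] + K1K2/[H⁺]²) = 1/(1 + 10^+1.75 + 10^-0.19) = 0.01728
DIC = [CO2*]/α₀ = 2.854×10^-5 / 0.01728 = 1.65 mmol/kg

DIC = 1.65 mmol/kg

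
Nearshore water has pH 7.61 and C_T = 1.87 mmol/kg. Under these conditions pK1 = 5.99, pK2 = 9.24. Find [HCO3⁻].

[HCO3⁻] = 1.79 mmol/kg

α₁ = 1 / (1 + [H⁺]/K1 + K2/[H⁺]) = 1 / (1 + 10^-1.62 + 10^-1.63)
   = 1 / (1 + 0.023988 + 0.023442) = 1/1.0474 = 0.9547
[HCO3⁻] = α₁ × DIC = 0.9547 × 1.87 = 1.79 mmol/kg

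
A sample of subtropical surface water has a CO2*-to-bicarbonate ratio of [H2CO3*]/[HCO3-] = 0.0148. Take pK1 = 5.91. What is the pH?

From K1 = [H⁺][HCO3-]/[H2CO3*]:  pH = pK1 − log₁₀([H2CO3*]/[HCO3-])
log₁₀(0.0148) = -1.830
pH = 5.91 − (-1.830) = 7.74

pH = 7.74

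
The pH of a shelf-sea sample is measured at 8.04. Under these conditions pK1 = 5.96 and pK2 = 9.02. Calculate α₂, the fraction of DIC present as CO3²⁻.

α₂ = 0.0941

α₂ = 1 / (1 + [H⁺]/K2 + [H⁺]²/(K1K2)) = 1 / (1 + 10^+0.98 + 10^-1.10)
   = 1 / (1 + 9.5499 + 0.079433) = 1/10.629 = 0.09408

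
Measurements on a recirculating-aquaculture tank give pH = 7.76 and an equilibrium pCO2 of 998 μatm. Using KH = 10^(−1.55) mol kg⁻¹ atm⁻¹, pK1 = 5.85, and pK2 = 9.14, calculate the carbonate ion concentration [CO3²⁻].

[CO3²⁻] = 0.0953 mmol/kg

[CO2*] = KH · pCO2 = 10^(−1.55) × 998×10^-6 = 2.813×10^-5 mol/kg
α₀ = 1/(1 + K1/[H⁺] + K1K2/[H⁺]²) = 1/(1 + 10^+1.91 + 10^+0.53) = 0.01167
DIC = [CO2*]/α₀ = 2.813×10^-5 / 0.01167 = 2.410 mmol/kg
[CO3²⁻] = α₂·DIC; α₂ = 0.03955, so [CO3²⁻] = 0.03955 × 2.410 = 0.0953 mmol/kg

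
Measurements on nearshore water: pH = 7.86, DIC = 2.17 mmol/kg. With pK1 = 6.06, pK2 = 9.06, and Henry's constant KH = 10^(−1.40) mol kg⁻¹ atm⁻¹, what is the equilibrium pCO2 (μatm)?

pCO2 = 801 μatm

α₀ = 1 / (1 + K1/[H⁺] + K1K2/[H⁺]²) = 1 / (1 + 10^+1.80 + 10^+0.60)
   = 1 / (1 + 63.096 + 3.9811) = 1/68.077 = 0.01469
[CO2*] = α₀ × DIC = 0.01469 × 2.17 = 0.03188 mmol/kg
pCO2 = [CO2*]/KH = 3.188×10^-5 / 3.981×10^-2 = 801 μatm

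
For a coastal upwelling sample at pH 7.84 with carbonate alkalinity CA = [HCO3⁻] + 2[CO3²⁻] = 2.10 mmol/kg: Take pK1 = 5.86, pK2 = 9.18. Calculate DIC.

DIC = 2.03 mmol/kg

CA = [HCO3⁻] + 2[CO3²⁻] = (α₁ + 2α₂)·DIC
At pH 7.84: [H⁺]/K1 = 10^-1.98 = 0.010471, K2/[H⁺] = 10^-1.34 = 0.045709
α₁ = 1/(1 + 0.010471 + 0.045709) = 1/1.0562 = 0.9468; α₂ = α₁·K2/[H⁺] = 0.04328
α₁ + 2α₂ = 1.0334
DIC = CA / (α₁ + 2α₂) = 2.10 / 1.0334 = 2.03 mmol/kg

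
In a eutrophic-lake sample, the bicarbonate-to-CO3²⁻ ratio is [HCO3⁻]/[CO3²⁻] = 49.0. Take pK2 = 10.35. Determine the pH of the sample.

From K2 = [H⁺][CO3²⁻]/[HCO3⁻]:  pH = pK2 − log₁₀([HCO3⁻]/[CO3²⁻])
log₁₀(49.0) = +1.690
pH = 10.35 − (+1.690) = 8.66

pH = 8.66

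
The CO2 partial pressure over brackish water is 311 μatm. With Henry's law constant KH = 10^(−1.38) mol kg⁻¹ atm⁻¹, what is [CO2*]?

[CO2*] = 13.0 μmol/kg

KH = 10^(−1.38) = 4.169×10^-2 mol kg⁻¹ atm⁻¹
[CO2*] = KH · pCO2 = 4.169×10^-2 × 311×10^-6 atm = 1.30×10^-5 mol/kg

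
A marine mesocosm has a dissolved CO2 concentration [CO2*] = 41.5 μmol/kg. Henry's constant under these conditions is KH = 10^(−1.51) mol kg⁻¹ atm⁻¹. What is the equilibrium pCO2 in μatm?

KH = 10^(−1.51) = 3.090×10^-2 mol kg⁻¹ atm⁻¹
pCO2 = [CO2*]/KH = 41.5×10^-6 / 3.090×10^-2 = 1.34×10^-3 atm = 1340 μatm

pCO2 = 1340 μatm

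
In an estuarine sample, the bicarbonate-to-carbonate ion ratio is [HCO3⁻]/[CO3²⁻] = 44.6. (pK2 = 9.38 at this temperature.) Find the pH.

pH = 7.73

From K2 = [H⁺][CO3²⁻]/[HCO3⁻]:  pH = pK2 − log₁₀([HCO3⁻]/[CO3²⁻])
log₁₀(44.6) = +1.649
pH = 9.38 − (+1.649) = 7.73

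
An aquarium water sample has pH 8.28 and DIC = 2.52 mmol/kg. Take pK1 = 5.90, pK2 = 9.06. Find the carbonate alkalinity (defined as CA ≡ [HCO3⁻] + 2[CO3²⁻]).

CA = [HCO3⁻] + 2[CO3²⁻] = (α₁ + 2α₂)·DIC
At pH 8.28: [H⁺]/K1 = 10^-2.38 = 0.0041687, K2/[H⁺] = 10^-0.78 = 0.16596
α₁ = 1/(1 + 0.0041687 + 0.16596) = 1/1.1701 = 0.8546; α₂ = α₁·K2/[H⁺] = 0.1418
α₁ + 2α₂ = 1.1383
CA = 1.1383 × 2.52 = 2.87 mmol/kg

CA = 2.87 mmol/kg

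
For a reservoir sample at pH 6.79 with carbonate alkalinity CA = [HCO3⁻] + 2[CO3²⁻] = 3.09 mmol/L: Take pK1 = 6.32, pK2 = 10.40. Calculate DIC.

DIC = 4.14 mmol/L

CA = [HCO3⁻] + 2[CO3²⁻] = (α₁ + 2α₂)·DIC
At pH 6.79: [H⁺]/K1 = 10^-0.47 = 0.33884, K2/[H⁺] = 10^-3.61 = 0.00024547
α₁ = 1/(1 + 0.33884 + 0.00024547) = 1/1.3391 = 0.7468; α₂ = α₁·K2/[H⁺] = 0.0001833
α₁ + 2α₂ = 0.7471
DIC = CA / (α₁ + 2α₂) = 3.09 / 0.7471 = 4.14 mmol/L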